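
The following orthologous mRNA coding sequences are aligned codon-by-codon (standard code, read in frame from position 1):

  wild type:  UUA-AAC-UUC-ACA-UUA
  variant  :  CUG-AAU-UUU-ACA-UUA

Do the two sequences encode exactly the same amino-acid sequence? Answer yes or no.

yes

Codon 1: UUA Leu / CUG Leu — synonymous.
Codon 2: AAC Asn / AAU Asn — synonymous.
Codon 3: UUC Phe / UUU Phe — synonymous.
Codon 4: ACA Thr / ACA Thr — identical.
Codon 5: UUA Leu / UUA Leu — identical.
Nonsynonymous differences: 0 → same protein.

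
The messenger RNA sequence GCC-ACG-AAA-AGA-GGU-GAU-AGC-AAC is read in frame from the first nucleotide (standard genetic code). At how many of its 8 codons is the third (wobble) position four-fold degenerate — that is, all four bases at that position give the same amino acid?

Codon 1 GCC (Ala): third position 4-fold.
Codon 2 ACG (Thr): third position 4-fold.
Codon 3 AAA (Lys): third position 2-fold.
Codon 4 AGA (Arg): third position 2-fold.
Codon 5 GGU (Gly): third position 4-fold.
Codon 6 GAU (Asp): third position 2-fold.
Codon 7 AGC (Ser): third position 2-fold.
Codon 8 AAC (Asn): third position 2-fold.
Four-fold degenerate third positions: 3.

3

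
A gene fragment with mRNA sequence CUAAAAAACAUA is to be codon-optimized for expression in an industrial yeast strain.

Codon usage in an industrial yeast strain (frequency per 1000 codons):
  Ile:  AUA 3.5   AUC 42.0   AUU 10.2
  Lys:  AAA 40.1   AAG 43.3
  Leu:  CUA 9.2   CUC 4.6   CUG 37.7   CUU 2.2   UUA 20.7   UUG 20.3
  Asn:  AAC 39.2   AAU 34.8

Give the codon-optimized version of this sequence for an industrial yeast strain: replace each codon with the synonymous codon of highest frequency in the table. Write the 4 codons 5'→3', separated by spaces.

CUG AAG AAC AUC

Codon 1 (Leu): best is CUG at 37.7.
Codon 2 (Lys): best is AAG at 43.3.
Codon 3 (Asn): best is AAC at 39.2.
Codon 4 (Ile): best is AUC at 42.0.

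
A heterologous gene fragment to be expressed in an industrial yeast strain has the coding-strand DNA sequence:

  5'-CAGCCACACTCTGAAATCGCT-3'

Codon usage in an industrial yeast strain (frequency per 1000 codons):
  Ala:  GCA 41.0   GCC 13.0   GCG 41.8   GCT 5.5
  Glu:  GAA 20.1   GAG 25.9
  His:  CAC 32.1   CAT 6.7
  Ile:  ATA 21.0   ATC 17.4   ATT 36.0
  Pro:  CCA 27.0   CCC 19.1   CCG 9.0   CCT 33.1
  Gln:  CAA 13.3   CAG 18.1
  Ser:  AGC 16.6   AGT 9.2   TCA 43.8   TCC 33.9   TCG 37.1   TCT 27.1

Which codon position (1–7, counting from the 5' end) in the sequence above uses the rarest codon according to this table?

7

Codon 1 CAG (Gln): 18.1 per 1000.
Codon 2 CCA (Pro): 27.0 per 1000.
Codon 3 CAC (His): 32.1 per 1000.
Codon 4 TCT (Ser): 27.1 per 1000.
Codon 5 GAA (Glu): 20.1 per 1000.
Codon 6 ATC (Ile): 17.4 per 1000.
Codon 7 GCT (Ala): 5.5 per 1000.
Lowest frequency is 5.5 at codon 7.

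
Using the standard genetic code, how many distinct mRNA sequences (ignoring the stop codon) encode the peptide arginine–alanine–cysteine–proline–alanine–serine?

Arg: 6 codons.
Ala: 4 codons.
Cys: 2 codons.
Pro: 4 codons.
Ala: 4 codons.
Ser: 6 codons.
6 × 4 × 2 × 4 × 4 × 6 = 4608.

4608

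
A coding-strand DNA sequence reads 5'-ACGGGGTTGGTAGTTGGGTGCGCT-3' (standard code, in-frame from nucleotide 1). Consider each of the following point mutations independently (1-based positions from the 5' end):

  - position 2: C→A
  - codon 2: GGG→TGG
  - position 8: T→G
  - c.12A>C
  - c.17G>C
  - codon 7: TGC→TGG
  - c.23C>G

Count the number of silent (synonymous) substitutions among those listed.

Codon 1: ACG (Thr) → AAG (Lys) — missense.
Codon 2: GGG (Gly) → TGG (Trp) — missense.
Codon 3: TTG (Leu) → TGG (Trp) — missense.
Codon 4: GTA (Val) → GTC (Val) — synonymous.
Codon 6: GGG (Gly) → GCG (Ala) — missense.
Codon 7: TGC (Cys) → TGG (Trp) — missense.
Codon 8: GCT (Ala) → GGT (Gly) — missense.
Synonymous: 1 of 7.

1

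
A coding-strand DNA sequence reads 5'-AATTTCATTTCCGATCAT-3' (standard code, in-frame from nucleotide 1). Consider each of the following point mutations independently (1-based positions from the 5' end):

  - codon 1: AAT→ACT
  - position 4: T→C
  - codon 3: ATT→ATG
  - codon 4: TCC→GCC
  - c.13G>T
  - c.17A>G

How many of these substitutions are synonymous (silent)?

Codon 1: AAT (Asn) → ACT (Thr) — missense.
Codon 2: TTC (Phe) → CTC (Leu) — missense.
Codon 3: ATT (Ile) → ATG (Met) — missense.
Codon 4: TCC (Ser) → GCC (Ala) — missense.
Codon 5: GAT (Asp) → TAT (Tyr) — missense.
Codon 6: CAT (His) → CGT (Arg) — missense.
Synonymous: 0 of 6.

0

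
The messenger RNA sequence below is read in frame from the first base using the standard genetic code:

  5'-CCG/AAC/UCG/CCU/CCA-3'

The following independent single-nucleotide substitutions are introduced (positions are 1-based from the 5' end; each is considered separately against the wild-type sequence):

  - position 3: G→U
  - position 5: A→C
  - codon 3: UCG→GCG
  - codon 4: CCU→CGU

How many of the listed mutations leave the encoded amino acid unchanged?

1

Codon 1: CCG (Pro) → CCU (Pro) — synonymous.
Codon 2: AAC (Asn) → ACC (Thr) — missense.
Codon 3: UCG (Ser) → GCG (Ala) — missense.
Codon 4: CCU (Pro) → CGU (Arg) — missense.
Synonymous: 1 of 4.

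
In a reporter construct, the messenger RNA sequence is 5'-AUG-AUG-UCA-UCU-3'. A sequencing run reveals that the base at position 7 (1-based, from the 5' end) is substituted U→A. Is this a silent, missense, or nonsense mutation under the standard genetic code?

missense

Position 7 falls in codon 3: UCA → Ser.
After the substitution the codon is ACA → Thr.
Ser ≠ Thr, so this is a missense mutation.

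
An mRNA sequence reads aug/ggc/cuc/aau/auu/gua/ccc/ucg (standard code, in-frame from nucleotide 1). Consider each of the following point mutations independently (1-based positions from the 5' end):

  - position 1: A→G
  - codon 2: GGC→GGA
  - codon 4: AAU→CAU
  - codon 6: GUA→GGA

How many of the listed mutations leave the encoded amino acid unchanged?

Codon 1: AUG (Met) → GUG (Val) — missense.
Codon 2: GGC (Gly) → GGA (Gly) — synonymous.
Codon 4: AAU (Asn) → CAU (His) — missense.
Codon 6: GUA (Val) → GGA (Gly) — missense.
Synonymous: 1 of 4.

1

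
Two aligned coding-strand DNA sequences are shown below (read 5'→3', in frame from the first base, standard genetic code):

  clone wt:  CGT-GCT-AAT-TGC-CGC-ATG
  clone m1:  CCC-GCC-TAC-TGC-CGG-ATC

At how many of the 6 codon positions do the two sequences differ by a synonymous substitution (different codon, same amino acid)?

2

Codon 1: CGT Arg / CCC Pro — nonsynonymous.
Codon 2: GCT Ala / GCC Ala — synonymous.
Codon 3: AAT Asn / TAC Tyr — nonsynonymous.
Codon 4: TGC Cys / TGC Cys — identical.
Codon 5: CGC Arg / CGG Arg — synonymous.
Codon 6: ATG Met / ATC Ile — nonsynonymous.
Synonymous differences: 2.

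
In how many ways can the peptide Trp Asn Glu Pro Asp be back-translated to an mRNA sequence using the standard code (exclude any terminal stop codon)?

Trp: 1 codon.
Asn: 2 codons.
Glu: 2 codons.
Pro: 4 codons.
Asp: 2 codons.
1 × 2 × 2 × 4 × 2 = 32.

32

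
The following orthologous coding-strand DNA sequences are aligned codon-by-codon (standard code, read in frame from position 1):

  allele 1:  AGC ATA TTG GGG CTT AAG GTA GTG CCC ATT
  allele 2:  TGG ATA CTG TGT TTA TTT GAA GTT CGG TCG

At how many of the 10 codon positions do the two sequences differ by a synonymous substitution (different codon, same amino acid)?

Codon 1: AGC Ser / TGG Trp — nonsynonymous.
Codon 2: ATA Ile / ATA Ile — identical.
Codon 3: TTG Leu / CTG Leu — synonymous.
Codon 4: GGG Gly / TGT Cys — nonsynonymous.
Codon 5: CTT Leu / TTA Leu — synonymous.
Codon 6: AAG Lys / TTT Phe — nonsynonymous.
Codon 7: GTA Val / GAA Glu — nonsynonymous.
Codon 8: GTG Val / GTT Val — synonymous.
Codon 9: CCC Pro / CGG Arg — nonsynonymous.
Codon 10: ATT Ile / TCG Ser — nonsynonymous.
Synonymous differences: 3.

3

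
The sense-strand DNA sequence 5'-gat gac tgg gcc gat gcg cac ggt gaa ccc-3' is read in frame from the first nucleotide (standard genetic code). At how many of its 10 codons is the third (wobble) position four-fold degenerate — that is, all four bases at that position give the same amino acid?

4

Codon 1 GAT (Asp): third position 2-fold.
Codon 2 GAC (Asp): third position 2-fold.
Codon 3 TGG (Trp): third position 1-fold.
Codon 4 GCC (Ala): third position 4-fold.
Codon 5 GAT (Asp): third position 2-fold.
Codon 6 GCG (Ala): third position 4-fold.
Codon 7 CAC (His): third position 2-fold.
Codon 8 GGT (Gly): third position 4-fold.
Codon 9 GAA (Glu): third position 2-fold.
Codon 10 CCC (Pro): third position 4-fold.
Four-fold degenerate third positions: 4.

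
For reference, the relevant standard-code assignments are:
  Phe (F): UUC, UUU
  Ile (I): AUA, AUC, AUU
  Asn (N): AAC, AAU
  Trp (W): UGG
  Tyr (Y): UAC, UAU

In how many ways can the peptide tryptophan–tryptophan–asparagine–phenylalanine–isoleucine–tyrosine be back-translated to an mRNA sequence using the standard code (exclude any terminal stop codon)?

24

Trp: 1 codon.
Trp: 1 codon.
Asn: 2 codons.
Phe: 2 codons.
Ile: 3 codons.
Tyr: 2 codons.
1 × 1 × 2 × 2 × 3 × 2 = 24.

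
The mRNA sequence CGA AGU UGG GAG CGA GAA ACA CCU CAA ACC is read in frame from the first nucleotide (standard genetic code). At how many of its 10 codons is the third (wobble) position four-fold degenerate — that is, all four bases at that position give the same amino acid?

5

Codon 1 CGA (Arg): third position 4-fold.
Codon 2 AGU (Ser): third position 2-fold.
Codon 3 UGG (Trp): third position 1-fold.
Codon 4 GAG (Glu): third position 2-fold.
Codon 5 CGA (Arg): third position 4-fold.
Codon 6 GAA (Glu): third position 2-fold.
Codon 7 ACA (Thr): third position 4-fold.
Codon 8 CCU (Pro): third position 4-fold.
Codon 9 CAA (Gln): third position 2-fold.
Codon 10 ACC (Thr): third position 4-fold.
Four-fold degenerate third positions: 5.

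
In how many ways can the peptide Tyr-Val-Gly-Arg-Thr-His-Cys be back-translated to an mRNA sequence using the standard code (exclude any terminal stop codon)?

3072

Tyr: 2 codons.
Val: 4 codons.
Gly: 4 codons.
Arg: 6 codons.
Thr: 4 codons.
His: 2 codons.
Cys: 2 codons.
2 × 4 × 4 × 6 × 4 × 2 × 2 = 3072.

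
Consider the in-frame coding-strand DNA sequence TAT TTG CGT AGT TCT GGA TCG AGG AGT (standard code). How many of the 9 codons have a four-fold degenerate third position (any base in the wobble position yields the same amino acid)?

4

Codon 1 TAT (Tyr): third position 2-fold.
Codon 2 TTG (Leu): third position 2-fold.
Codon 3 CGT (Arg): third position 4-fold.
Codon 4 AGT (Ser): third position 2-fold.
Codon 5 TCT (Ser): third position 4-fold.
Codon 6 GGA (Gly): third position 4-fold.
Codon 7 TCG (Ser): third position 4-fold.
Codon 8 AGG (Arg): third position 2-fold.
Codon 9 AGT (Ser): third position 2-fold.
Four-fold degenerate third positions: 4.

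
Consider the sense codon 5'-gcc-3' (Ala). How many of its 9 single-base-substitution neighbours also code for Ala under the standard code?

Position 1: none → 0 synonymous.
Position 2: none → 0 synonymous.
Position 3: GCU, GCA, GCG → 3 synonymous.
Total: 0 + 0 + 3 = 3.

3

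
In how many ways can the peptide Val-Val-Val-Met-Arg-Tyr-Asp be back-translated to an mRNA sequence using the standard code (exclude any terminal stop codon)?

1536

Val: 4 codons.
Val: 4 codons.
Val: 4 codons.
Met: 1 codon.
Arg: 6 codons.
Tyr: 2 codons.
Asp: 2 codons.
4 × 4 × 4 × 1 × 6 × 2 × 2 = 1536.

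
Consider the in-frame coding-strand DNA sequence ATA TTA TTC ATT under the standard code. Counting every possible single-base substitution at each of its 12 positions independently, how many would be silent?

7

Codon 1 (ATA, Ile): 2 synonymous substitutions.
Codon 2 (TTA, Leu): 2 synonymous substitutions.
Codon 3 (TTC, Phe): 1 synonymous substitution.
Codon 4 (ATT, Ile): 2 synonymous substitutions.
Total: 2 + 2 + 1 + 2 = 7.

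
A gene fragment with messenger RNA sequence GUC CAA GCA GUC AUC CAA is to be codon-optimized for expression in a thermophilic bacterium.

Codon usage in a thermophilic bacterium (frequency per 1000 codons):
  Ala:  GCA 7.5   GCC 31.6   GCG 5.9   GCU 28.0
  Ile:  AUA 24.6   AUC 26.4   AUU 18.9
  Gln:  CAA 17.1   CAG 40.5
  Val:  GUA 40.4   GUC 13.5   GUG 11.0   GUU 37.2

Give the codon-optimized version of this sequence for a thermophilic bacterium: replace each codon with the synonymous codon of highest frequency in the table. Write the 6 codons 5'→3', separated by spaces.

GUA CAG GCC GUA AUC CAG

Codon 1 (Val): best is GUA at 40.4.
Codon 2 (Gln): best is CAG at 40.5.
Codon 3 (Ala): best is GCC at 31.6.
Codon 4 (Val): best is GUA at 40.4.
Codon 5 (Ile): best is AUC at 26.4.
Codon 6 (Gln): best is CAG at 40.5.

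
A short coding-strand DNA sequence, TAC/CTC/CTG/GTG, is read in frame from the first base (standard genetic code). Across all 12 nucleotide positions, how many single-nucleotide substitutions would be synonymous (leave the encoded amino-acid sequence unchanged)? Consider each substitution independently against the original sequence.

11

Codon 1 (TAC, Tyr): 1 synonymous substitution.
Codon 2 (CTC, Leu): 3 synonymous substitutions.
Codon 3 (CTG, Leu): 4 synonymous substitutions.
Codon 4 (GTG, Val): 3 synonymous substitutions.
Total: 1 + 3 + 4 + 3 = 11.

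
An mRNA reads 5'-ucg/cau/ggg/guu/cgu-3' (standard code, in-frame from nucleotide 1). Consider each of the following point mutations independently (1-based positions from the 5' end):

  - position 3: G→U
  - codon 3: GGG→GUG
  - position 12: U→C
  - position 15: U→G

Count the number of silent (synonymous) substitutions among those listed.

Codon 1: UCG (Ser) → UCU (Ser) — synonymous.
Codon 3: GGG (Gly) → GUG (Val) — missense.
Codon 4: GUU (Val) → GUC (Val) — synonymous.
Codon 5: CGU (Arg) → CGG (Arg) — synonymous.
Synonymous: 3 of 4.

3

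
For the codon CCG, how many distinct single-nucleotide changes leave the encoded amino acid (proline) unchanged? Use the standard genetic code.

Position 1: none → 0 synonymous.
Position 2: none → 0 synonymous.
Position 3: CCT, CCC, CCA → 3 synonymous.
Total: 0 + 0 + 3 = 3.

3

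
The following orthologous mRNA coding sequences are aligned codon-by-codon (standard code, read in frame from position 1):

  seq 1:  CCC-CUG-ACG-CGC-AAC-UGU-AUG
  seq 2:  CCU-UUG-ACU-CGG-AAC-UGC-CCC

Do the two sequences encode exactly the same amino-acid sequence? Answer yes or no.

Codon 1: CCC Pro / CCU Pro — synonymous.
Codon 2: CUG Leu / UUG Leu — synonymous.
Codon 3: ACG Thr / ACU Thr — synonymous.
Codon 4: CGC Arg / CGG Arg — synonymous.
Codon 5: AAC Asn / AAC Asn — identical.
Codon 6: UGU Cys / UGC Cys — synonymous.
Codon 7: AUG Met / CCC Pro — nonsynonymous.
Nonsynonymous differences: 1 → different protein.

no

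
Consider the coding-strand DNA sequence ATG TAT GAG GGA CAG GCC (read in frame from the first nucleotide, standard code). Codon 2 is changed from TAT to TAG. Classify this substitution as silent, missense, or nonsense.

nonsense

Position 6 falls in codon 2: TAT → Tyr.
After the substitution the codon is TAG → Stop.
The new codon is a stop codon, so this is a nonsense mutation.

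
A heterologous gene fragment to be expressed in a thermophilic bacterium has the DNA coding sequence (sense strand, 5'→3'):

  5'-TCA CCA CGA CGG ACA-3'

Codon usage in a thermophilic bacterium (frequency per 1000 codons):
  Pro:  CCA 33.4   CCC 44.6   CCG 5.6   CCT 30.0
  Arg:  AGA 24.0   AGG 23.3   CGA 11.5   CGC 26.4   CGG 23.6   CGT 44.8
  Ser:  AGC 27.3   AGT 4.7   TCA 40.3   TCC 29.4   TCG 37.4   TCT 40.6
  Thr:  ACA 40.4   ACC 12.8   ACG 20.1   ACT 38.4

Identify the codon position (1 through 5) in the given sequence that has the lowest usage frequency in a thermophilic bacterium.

3

Codon 1 TCA (Ser): 40.3 per 1000.
Codon 2 CCA (Pro): 33.4 per 1000.
Codon 3 CGA (Arg): 11.5 per 1000.
Codon 4 CGG (Arg): 23.6 per 1000.
Codon 5 ACA (Thr): 40.4 per 1000.
Lowest frequency is 11.5 at codon 3.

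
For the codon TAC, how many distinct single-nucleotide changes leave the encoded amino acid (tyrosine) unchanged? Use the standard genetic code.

1

Position 1: none → 0 synonymous.
Position 2: none → 0 synonymous.
Position 3: TAT → 1 synonymous.
Total: 0 + 0 + 1 = 1.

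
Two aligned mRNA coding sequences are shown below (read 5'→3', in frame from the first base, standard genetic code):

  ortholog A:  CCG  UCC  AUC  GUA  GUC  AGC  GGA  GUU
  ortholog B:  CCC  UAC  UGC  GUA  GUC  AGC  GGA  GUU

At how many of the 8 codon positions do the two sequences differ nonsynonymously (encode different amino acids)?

2

Codon 1: CCG Pro / CCC Pro — synonymous.
Codon 2: UCC Ser / UAC Tyr — nonsynonymous.
Codon 3: AUC Ile / UGC Cys — nonsynonymous.
Codon 4: GUA Val / GUA Val — identical.
Codon 5: GUC Val / GUC Val — identical.
Codon 6: AGC Ser / AGC Ser — identical.
Codon 7: GGA Gly / GGA Gly — identical.
Codon 8: GUU Val / GUU Val — identical.
Nonsynonymous differences: 2.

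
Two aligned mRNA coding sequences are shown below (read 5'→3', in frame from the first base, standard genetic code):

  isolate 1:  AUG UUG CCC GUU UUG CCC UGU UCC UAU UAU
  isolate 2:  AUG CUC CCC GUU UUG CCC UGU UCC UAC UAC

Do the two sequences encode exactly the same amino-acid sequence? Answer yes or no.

yes

Codon 1: AUG Met / AUG Met — identical.
Codon 2: UUG Leu / CUC Leu — synonymous.
Codon 3: CCC Pro / CCC Pro — identical.
Codon 4: GUU Val / GUU Val — identical.
Codon 5: UUG Leu / UUG Leu — identical.
Codon 6: CCC Pro / CCC Pro — identical.
Codon 7: UGU Cys / UGU Cys — identical.
Codon 8: UCC Ser / UCC Ser — identical.
Codon 9: UAU Tyr / UAC Tyr — synonymous.
Codon 10: UAU Tyr / UAC Tyr — synonymous.
Nonsynonymous differences: 0 → same protein.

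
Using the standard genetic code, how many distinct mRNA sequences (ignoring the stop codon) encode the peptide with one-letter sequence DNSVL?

576

Asp: 2 codons.
Asn: 2 codons.
Ser: 6 codons.
Val: 4 codons.
Leu: 6 codons.
2 × 2 × 6 × 4 × 6 = 576.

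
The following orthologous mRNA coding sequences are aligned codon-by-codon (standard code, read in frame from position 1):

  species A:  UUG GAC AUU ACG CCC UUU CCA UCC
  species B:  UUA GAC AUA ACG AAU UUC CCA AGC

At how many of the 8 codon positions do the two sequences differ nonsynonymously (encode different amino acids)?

1

Codon 1: UUG Leu / UUA Leu — synonymous.
Codon 2: GAC Asp / GAC Asp — identical.
Codon 3: AUU Ile / AUA Ile — synonymous.
Codon 4: ACG Thr / ACG Thr — identical.
Codon 5: CCC Pro / AAU Asn — nonsynonymous.
Codon 6: UUU Phe / UUC Phe — synonymous.
Codon 7: CCA Pro / CCA Pro — identical.
Codon 8: UCC Ser / AGC Ser — synonymous.
Nonsynonymous differences: 1.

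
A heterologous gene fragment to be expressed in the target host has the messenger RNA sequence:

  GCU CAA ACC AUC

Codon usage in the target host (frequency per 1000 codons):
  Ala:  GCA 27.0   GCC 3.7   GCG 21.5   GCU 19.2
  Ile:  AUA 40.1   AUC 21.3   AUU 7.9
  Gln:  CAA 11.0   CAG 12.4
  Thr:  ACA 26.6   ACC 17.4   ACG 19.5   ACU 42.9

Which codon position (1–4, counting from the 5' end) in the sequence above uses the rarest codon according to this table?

Codon 1 GCU (Ala): 19.2 per 1000.
Codon 2 CAA (Gln): 11.0 per 1000.
Codon 3 ACC (Thr): 17.4 per 1000.
Codon 4 AUC (Ile): 21.3 per 1000.
Lowest frequency is 11.0 at codon 2.

2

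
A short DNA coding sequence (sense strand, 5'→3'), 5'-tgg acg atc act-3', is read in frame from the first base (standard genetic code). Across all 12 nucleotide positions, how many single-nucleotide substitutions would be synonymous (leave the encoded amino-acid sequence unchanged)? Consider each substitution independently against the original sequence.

8

Codon 1 (TGG, Trp): 0 synonymous substitutions.
Codon 2 (ACG, Thr): 3 synonymous substitutions.
Codon 3 (ATC, Ile): 2 synonymous substitutions.
Codon 4 (ACT, Thr): 3 synonymous substitutions.
Total: 0 + 3 + 2 + 3 = 8.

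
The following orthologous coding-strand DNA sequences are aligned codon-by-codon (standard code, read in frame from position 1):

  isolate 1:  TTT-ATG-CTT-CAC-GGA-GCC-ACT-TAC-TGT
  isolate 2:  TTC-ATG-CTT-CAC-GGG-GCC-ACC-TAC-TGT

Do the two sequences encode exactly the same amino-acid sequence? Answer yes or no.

Codon 1: TTT Phe / TTC Phe — synonymous.
Codon 2: ATG Met / ATG Met — identical.
Codon 3: CTT Leu / CTT Leu — identical.
Codon 4: CAC His / CAC His — identical.
Codon 5: GGA Gly / GGG Gly — synonymous.
Codon 6: GCC Ala / GCC Ala — identical.
Codon 7: ACT Thr / ACC Thr — synonymous.
Codon 8: TAC Tyr / TAC Tyr — identical.
Codon 9: TGT Cys / TGT Cys — identical.
Nonsynonymous differences: 0 → same protein.

yes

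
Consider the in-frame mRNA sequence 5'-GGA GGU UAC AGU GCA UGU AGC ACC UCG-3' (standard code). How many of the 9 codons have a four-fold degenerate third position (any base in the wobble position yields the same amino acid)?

Codon 1 GGA (Gly): third position 4-fold.
Codon 2 GGU (Gly): third position 4-fold.
Codon 3 UAC (Tyr): third position 2-fold.
Codon 4 AGU (Ser): third position 2-fold.
Codon 5 GCA (Ala): third position 4-fold.
Codon 6 UGU (Cys): third position 2-fold.
Codon 7 AGC (Ser): third position 2-fold.
Codon 8 ACC (Thr): third position 4-fold.
Codon 9 UCG (Ser): third position 4-fold.
Four-fold degenerate third positions: 5.

5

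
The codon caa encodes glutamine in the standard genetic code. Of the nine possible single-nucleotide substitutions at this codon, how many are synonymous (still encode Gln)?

Position 1: none → 0 synonymous.
Position 2: none → 0 synonymous.
Position 3: CAG → 1 synonymous.
Total: 0 + 0 + 1 = 1.

1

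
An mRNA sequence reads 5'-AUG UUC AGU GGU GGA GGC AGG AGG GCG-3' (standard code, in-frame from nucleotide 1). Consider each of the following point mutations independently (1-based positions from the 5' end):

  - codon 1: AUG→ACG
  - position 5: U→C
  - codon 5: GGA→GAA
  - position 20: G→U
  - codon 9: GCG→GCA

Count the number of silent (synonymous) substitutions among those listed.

Codon 1: AUG (Met) → ACG (Thr) — missense.
Codon 2: UUC (Phe) → UCC (Ser) — missense.
Codon 5: GGA (Gly) → GAA (Glu) — missense.
Codon 7: AGG (Arg) → AUG (Met) — missense.
Codon 9: GCG (Ala) → GCA (Ala) — synonymous.
Synonymous: 1 of 5.

1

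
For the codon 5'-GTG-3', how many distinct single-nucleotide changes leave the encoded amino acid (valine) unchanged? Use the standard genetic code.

Position 1: none → 0 synonymous.
Position 2: none → 0 synonymous.
Position 3: GTT, GTC, GTA → 3 synonymous.
Total: 0 + 0 + 3 = 3.

3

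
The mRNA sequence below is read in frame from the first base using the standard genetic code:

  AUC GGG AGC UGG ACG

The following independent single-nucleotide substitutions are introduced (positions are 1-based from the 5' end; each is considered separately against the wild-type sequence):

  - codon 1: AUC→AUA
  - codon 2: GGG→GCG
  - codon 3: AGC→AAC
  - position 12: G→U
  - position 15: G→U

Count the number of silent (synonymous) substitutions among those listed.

2

Codon 1: AUC (Ile) → AUA (Ile) — synonymous.
Codon 2: GGG (Gly) → GCG (Ala) — missense.
Codon 3: AGC (Ser) → AAC (Asn) — missense.
Codon 4: UGG (Trp) → UGU (Cys) — missense.
Codon 5: ACG (Thr) → ACU (Thr) — synonymous.
Synonymous: 2 of 5.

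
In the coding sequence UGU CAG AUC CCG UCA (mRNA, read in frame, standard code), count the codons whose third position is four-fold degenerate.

2

Codon 1 UGU (Cys): third position 2-fold.
Codon 2 CAG (Gln): third position 2-fold.
Codon 3 AUC (Ile): third position 3-fold.
Codon 4 CCG (Pro): third position 4-fold.
Codon 5 UCA (Ser): third position 4-fold.
Four-fold degenerate third positions: 2.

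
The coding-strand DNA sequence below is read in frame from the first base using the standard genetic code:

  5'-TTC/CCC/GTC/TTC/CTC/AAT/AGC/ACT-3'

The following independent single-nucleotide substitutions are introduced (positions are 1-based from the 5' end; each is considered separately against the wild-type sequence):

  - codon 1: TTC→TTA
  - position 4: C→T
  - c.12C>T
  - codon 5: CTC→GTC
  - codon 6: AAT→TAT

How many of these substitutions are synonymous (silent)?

Codon 1: TTC (Phe) → TTA (Leu) — missense.
Codon 2: CCC (Pro) → TCC (Ser) — missense.
Codon 4: TTC (Phe) → TTT (Phe) — synonymous.
Codon 5: CTC (Leu) → GTC (Val) — missense.
Codon 6: AAT (Asn) → TAT (Tyr) — missense.
Synonymous: 1 of 5.

1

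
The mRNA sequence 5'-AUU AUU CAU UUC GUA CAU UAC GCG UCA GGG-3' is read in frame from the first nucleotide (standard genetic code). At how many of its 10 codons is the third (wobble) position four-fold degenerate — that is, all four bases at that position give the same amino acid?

4

Codon 1 AUU (Ile): third position 3-fold.
Codon 2 AUU (Ile): third position 3-fold.
Codon 3 CAU (His): third position 2-fold.
Codon 4 UUC (Phe): third position 2-fold.
Codon 5 GUA (Val): third position 4-fold.
Codon 6 CAU (His): third position 2-fold.
Codon 7 UAC (Tyr): third position 2-fold.
Codon 8 GCG (Ala): third position 4-fold.
Codon 9 UCA (Ser): third position 4-fold.
Codon 10 GGG (Gly): third position 4-fold.
Four-fold degenerate third positions: 4.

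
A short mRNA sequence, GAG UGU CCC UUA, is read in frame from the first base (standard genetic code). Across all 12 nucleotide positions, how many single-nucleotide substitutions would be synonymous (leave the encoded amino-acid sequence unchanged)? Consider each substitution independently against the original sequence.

7

Codon 1 (GAG, Glu): 1 synonymous substitution.
Codon 2 (UGU, Cys): 1 synonymous substitution.
Codon 3 (CCC, Pro): 3 synonymous substitutions.
Codon 4 (UUA, Leu): 2 synonymous substitutions.
Total: 1 + 1 + 3 + 2 = 7.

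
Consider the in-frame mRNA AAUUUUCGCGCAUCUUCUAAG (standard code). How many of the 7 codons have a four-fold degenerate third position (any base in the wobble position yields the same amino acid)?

Codon 1 AAU (Asn): third position 2-fold.
Codon 2 UUU (Phe): third position 2-fold.
Codon 3 CGC (Arg): third position 4-fold.
Codon 4 GCA (Ala): third position 4-fold.
Codon 5 UCU (Ser): third position 4-fold.
Codon 6 UCU (Ser): third position 4-fold.
Codon 7 AAG (Lys): third position 2-fold.
Four-fold degenerate third positions: 4.

4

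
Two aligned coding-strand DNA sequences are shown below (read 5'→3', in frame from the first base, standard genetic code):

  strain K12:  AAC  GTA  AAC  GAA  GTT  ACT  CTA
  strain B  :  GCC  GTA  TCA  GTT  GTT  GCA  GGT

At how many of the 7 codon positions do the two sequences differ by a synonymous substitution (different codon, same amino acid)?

Codon 1: AAC Asn / GCC Ala — nonsynonymous.
Codon 2: GTA Val / GTA Val — identical.
Codon 3: AAC Asn / TCA Ser — nonsynonymous.
Codon 4: GAA Glu / GTT Val — nonsynonymous.
Codon 5: GTT Val / GTT Val — identical.
Codon 6: ACT Thr / GCA Ala — nonsynonymous.
Codon 7: CTA Leu / GGT Gly — nonsynonymous.
Synonymous differences: 0.

0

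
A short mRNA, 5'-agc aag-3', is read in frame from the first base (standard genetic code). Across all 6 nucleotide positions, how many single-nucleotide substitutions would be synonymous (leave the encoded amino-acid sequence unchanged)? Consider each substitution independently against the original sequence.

2

Codon 1 (AGC, Ser): 1 synonymous substitution.
Codon 2 (AAG, Lys): 1 synonymous substitution.
Total: 1 + 1 = 2.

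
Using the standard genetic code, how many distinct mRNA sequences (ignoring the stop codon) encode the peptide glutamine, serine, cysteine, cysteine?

Gln: 2 codons.
Ser: 6 codons.
Cys: 2 codons.
Cys: 2 codons.
2 × 6 × 2 × 2 = 48.

48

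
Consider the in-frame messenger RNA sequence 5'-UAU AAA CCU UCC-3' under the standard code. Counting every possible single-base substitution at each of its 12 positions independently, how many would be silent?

8

Codon 1 (UAU, Tyr): 1 synonymous substitution.
Codon 2 (AAA, Lys): 1 synonymous substitution.
Codon 3 (CCU, Pro): 3 synonymous substitutions.
Codon 4 (UCC, Ser): 3 synonymous substitutions.
Total: 1 + 1 + 3 + 3 = 8.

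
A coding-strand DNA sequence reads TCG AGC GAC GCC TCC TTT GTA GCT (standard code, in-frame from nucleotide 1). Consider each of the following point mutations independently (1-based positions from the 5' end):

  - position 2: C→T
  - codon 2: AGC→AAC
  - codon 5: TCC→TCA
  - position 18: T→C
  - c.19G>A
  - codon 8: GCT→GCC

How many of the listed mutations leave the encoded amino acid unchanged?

3

Codon 1: TCG (Ser) → TTG (Leu) — missense.
Codon 2: AGC (Ser) → AAC (Asn) — missense.
Codon 5: TCC (Ser) → TCA (Ser) — synonymous.
Codon 6: TTT (Phe) → TTC (Phe) — synonymous.
Codon 7: GTA (Val) → ATA (Ile) — missense.
Codon 8: GCT (Ala) → GCC (Ala) — synonymous.
Synonymous: 3 of 6.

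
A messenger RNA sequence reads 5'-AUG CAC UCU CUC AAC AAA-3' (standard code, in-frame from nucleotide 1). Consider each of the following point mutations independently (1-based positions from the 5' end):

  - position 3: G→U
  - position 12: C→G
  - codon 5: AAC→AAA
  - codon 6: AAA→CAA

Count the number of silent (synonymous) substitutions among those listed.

Codon 1: AUG (Met) → AUU (Ile) — missense.
Codon 4: CUC (Leu) → CUG (Leu) — synonymous.
Codon 5: AAC (Asn) → AAA (Lys) — missense.
Codon 6: AAA (Lys) → CAA (Gln) — missense.
Synonymous: 1 of 4.

1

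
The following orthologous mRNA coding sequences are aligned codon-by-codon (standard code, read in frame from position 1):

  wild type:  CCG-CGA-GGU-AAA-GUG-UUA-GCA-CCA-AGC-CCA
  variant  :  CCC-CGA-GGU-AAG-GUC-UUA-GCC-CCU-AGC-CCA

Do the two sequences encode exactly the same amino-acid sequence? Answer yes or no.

yes

Codon 1: CCG Pro / CCC Pro — synonymous.
Codon 2: CGA Arg / CGA Arg — identical.
Codon 3: GGU Gly / GGU Gly — identical.
Codon 4: AAA Lys / AAG Lys — synonymous.
Codon 5: GUG Val / GUC Val — synonymous.
Codon 6: UUA Leu / UUA Leu — identical.
Codon 7: GCA Ala / GCC Ala — synonymous.
Codon 8: CCA Pro / CCU Pro — synonymous.
Codon 9: AGC Ser / AGC Ser — identical.
Codon 10: CCA Pro / CCA Pro — identical.
Nonsynonymous differences: 0 → same protein.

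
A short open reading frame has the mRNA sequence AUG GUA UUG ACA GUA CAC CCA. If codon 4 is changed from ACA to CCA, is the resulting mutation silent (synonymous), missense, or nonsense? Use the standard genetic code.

Position 10 falls in codon 4: ACA → Thr.
After the substitution the codon is CCA → Pro.
Thr ≠ Pro, so this is a missense mutation.

missense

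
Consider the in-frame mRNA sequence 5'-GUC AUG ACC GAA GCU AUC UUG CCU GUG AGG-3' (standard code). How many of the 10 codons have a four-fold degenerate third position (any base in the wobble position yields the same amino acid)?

Codon 1 GUC (Val): third position 4-fold.
Codon 2 AUG (Met): third position 1-fold.
Codon 3 ACC (Thr): third position 4-fold.
Codon 4 GAA (Glu): third position 2-fold.
Codon 5 GCU (Ala): third position 4-fold.
Codon 6 AUC (Ile): third position 3-fold.
Codon 7 UUG (Leu): third position 2-fold.
Codon 8 CCU (Pro): third position 4-fold.
Codon 9 GUG (Val): third position 4-fold.
Codon 10 AGG (Arg): third position 2-fold.
Four-fold degenerate third positions: 5.

5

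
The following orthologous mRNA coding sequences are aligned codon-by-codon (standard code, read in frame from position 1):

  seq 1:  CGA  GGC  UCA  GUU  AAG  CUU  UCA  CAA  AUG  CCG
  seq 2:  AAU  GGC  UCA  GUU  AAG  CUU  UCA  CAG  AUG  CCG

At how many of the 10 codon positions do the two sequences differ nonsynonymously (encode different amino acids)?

1

Codon 1: CGA Arg / AAU Asn — nonsynonymous.
Codon 2: GGC Gly / GGC Gly — identical.
Codon 3: UCA Ser / UCA Ser — identical.
Codon 4: GUU Val / GUU Val — identical.
Codon 5: AAG Lys / AAG Lys — identical.
Codon 6: CUU Leu / CUU Leu — identical.
Codon 7: UCA Ser / UCA Ser — identical.
Codon 8: CAA Gln / CAG Gln — synonymous.
Codon 9: AUG Met / AUG Met — identical.
Codon 10: CCG Pro / CCG Pro — identical.
Nonsynonymous differences: 1.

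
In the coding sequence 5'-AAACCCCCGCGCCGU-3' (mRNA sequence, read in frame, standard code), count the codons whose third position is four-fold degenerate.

Codon 1 AAA (Lys): third position 2-fold.
Codon 2 CCC (Pro): third position 4-fold.
Codon 3 CCG (Pro): third position 4-fold.
Codon 4 CGC (Arg): third position 4-fold.
Codon 5 CGU (Arg): third position 4-fold.
Four-fold degenerate third positions: 4.

4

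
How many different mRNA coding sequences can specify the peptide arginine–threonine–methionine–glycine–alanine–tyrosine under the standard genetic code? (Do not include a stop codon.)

Arg: 6 codons.
Thr: 4 codons.
Met: 1 codon.
Gly: 4 codons.
Ala: 4 codons.
Tyr: 2 codons.
6 × 4 × 1 × 4 × 4 × 2 = 768.

768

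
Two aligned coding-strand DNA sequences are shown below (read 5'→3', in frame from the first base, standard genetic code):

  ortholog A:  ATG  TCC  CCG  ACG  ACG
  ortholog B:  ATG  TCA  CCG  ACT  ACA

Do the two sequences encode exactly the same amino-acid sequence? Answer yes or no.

yes

Codon 1: ATG Met / ATG Met — identical.
Codon 2: TCC Ser / TCA Ser — synonymous.
Codon 3: CCG Pro / CCG Pro — identical.
Codon 4: ACG Thr / ACT Thr — synonymous.
Codon 5: ACG Thr / ACA Thr — synonymous.
Nonsynonymous differences: 0 → same protein.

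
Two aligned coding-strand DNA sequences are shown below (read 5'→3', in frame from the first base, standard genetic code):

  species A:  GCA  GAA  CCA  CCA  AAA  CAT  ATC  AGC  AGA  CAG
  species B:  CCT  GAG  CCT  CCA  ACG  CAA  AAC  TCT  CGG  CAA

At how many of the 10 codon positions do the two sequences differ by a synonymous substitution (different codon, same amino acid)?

Codon 1: GCA Ala / CCT Pro — nonsynonymous.
Codon 2: GAA Glu / GAG Glu — synonymous.
Codon 3: CCA Pro / CCT Pro — synonymous.
Codon 4: CCA Pro / CCA Pro — identical.
Codon 5: AAA Lys / ACG Thr — nonsynonymous.
Codon 6: CAT His / CAA Gln — nonsynonymous.
Codon 7: ATC Ile / AAC Asn — nonsynonymous.
Codon 8: AGC Ser / TCT Ser — synonymous.
Codon 9: AGA Arg / CGG Arg — synonymous.
Codon 10: CAG Gln / CAA Gln — synonymous.
Synonymous differences: 5.

5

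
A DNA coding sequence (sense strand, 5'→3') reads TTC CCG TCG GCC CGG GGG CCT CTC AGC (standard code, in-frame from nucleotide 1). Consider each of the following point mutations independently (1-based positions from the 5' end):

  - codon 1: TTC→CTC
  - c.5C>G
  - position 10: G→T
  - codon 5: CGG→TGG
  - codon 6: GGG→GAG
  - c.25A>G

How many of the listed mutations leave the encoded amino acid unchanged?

Codon 1: TTC (Phe) → CTC (Leu) — missense.
Codon 2: CCG (Pro) → CGG (Arg) — missense.
Codon 4: GCC (Ala) → TCC (Ser) — missense.
Codon 5: CGG (Arg) → TGG (Trp) — missense.
Codon 6: GGG (Gly) → GAG (Glu) — missense.
Codon 9: AGC (Ser) → GGC (Gly) — missense.
Synonymous: 0 of 6.

0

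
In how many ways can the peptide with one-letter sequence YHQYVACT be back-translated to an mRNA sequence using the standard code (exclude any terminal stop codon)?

Tyr: 2 codons.
His: 2 codons.
Gln: 2 codons.
Tyr: 2 codons.
Val: 4 codons.
Ala: 4 codons.
Cys: 2 codons.
Thr: 4 codons.
2 × 2 × 2 × 2 × 4 × 4 × 2 × 4 = 2048.

2048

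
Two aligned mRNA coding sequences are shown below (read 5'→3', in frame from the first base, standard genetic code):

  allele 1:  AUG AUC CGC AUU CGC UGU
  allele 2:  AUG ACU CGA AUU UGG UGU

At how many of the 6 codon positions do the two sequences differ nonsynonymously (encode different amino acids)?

2

Codon 1: AUG Met / AUG Met — identical.
Codon 2: AUC Ile / ACU Thr — nonsynonymous.
Codon 3: CGC Arg / CGA Arg — synonymous.
Codon 4: AUU Ile / AUU Ile — identical.
Codon 5: CGC Arg / UGG Trp — nonsynonymous.
Codon 6: UGU Cys / UGU Cys — identical.
Nonsynonymous differences: 2.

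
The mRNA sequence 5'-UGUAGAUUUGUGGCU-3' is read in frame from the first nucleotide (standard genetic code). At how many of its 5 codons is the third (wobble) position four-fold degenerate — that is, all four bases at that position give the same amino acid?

2

Codon 1 UGU (Cys): third position 2-fold.
Codon 2 AGA (Arg): third position 2-fold.
Codon 3 UUU (Phe): third position 2-fold.
Codon 4 GUG (Val): third position 4-fold.
Codon 5 GCU (Ala): third position 4-fold.
Four-fold degenerate third positions: 2.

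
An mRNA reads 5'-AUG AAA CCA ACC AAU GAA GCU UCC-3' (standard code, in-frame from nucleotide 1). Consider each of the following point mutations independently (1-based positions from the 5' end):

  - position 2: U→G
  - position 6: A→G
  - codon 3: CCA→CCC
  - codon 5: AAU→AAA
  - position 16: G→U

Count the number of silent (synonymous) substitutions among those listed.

2

Codon 1: AUG (Met) → AGG (Arg) — missense.
Codon 2: AAA (Lys) → AAG (Lys) — synonymous.
Codon 3: CCA (Pro) → CCC (Pro) — synonymous.
Codon 5: AAU (Asn) → AAA (Lys) — missense.
Codon 6: GAA (Glu) → UAA (Stop) — nonsense.
Synonymous: 2 of 5.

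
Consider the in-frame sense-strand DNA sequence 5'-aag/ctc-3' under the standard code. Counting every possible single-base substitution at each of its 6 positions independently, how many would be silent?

Codon 1 (AAG, Lys): 1 synonymous substitution.
Codon 2 (CTC, Leu): 3 synonymous substitutions.
Total: 1 + 3 = 4.

4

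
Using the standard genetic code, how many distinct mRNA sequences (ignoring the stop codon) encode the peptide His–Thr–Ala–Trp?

His: 2 codons.
Thr: 4 codons.
Ala: 4 codons.
Trp: 1 codon.
2 × 4 × 4 × 1 = 32.

32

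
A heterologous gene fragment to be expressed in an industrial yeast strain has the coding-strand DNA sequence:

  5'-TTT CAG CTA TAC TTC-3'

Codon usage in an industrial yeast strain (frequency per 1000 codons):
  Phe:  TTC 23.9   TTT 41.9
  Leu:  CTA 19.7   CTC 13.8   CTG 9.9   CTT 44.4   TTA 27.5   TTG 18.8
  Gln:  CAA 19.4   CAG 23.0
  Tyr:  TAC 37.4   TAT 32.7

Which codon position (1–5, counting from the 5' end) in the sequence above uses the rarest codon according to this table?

3

Codon 1 TTT (Phe): 41.9 per 1000.
Codon 2 CAG (Gln): 23.0 per 1000.
Codon 3 CTA (Leu): 19.7 per 1000.
Codon 4 TAC (Tyr): 37.4 per 1000.
Codon 5 TTC (Phe): 23.9 per 1000.
Lowest frequency is 19.7 at codon 3.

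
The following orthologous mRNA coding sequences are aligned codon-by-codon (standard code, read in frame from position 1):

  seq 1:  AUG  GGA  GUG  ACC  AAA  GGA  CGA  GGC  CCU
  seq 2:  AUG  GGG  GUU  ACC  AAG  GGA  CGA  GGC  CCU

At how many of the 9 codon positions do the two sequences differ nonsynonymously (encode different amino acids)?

Codon 1: AUG Met / AUG Met — identical.
Codon 2: GGA Gly / GGG Gly — synonymous.
Codon 3: GUG Val / GUU Val — synonymous.
Codon 4: ACC Thr / ACC Thr — identical.
Codon 5: AAA Lys / AAG Lys — synonymous.
Codon 6: GGA Gly / GGA Gly — identical.
Codon 7: CGA Arg / CGA Arg — identical.
Codon 8: GGC Gly / GGC Gly — identical.
Codon 9: CCU Pro / CCU Pro — identical.
Nonsynonymous differences: 0.

0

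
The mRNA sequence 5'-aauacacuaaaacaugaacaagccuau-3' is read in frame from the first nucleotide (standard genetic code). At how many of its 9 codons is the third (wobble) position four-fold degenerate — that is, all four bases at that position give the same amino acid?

Codon 1 AAU (Asn): third position 2-fold.
Codon 2 ACA (Thr): third position 4-fold.
Codon 3 CUA (Leu): third position 4-fold.
Codon 4 AAA (Lys): third position 2-fold.
Codon 5 CAU (His): third position 2-fold.
Codon 6 GAA (Glu): third position 2-fold.
Codon 7 CAA (Gln): third position 2-fold.
Codon 8 GCC (Ala): third position 4-fold.
Codon 9 UAU (Tyr): third position 2-fold.
Four-fold degenerate third positions: 3.

3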